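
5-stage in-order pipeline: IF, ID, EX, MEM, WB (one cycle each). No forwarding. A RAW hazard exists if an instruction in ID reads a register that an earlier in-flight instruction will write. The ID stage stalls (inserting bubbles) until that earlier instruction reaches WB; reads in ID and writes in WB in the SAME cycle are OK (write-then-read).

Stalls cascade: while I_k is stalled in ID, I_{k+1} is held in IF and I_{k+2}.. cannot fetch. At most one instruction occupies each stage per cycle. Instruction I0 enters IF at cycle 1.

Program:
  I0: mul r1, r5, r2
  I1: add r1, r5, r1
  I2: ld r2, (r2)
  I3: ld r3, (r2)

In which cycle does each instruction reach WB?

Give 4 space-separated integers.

Answer: 5 8 9 12

Derivation:
I0 mul r1 <- r5,r2: IF@1 ID@2 stall=0 (-) EX@3 MEM@4 WB@5
I1 add r1 <- r5,r1: IF@2 ID@3 stall=2 (RAW on I0.r1 (WB@5)) EX@6 MEM@7 WB@8
I2 ld r2 <- r2: IF@3 ID@6 stall=0 (-) EX@7 MEM@8 WB@9
I3 ld r3 <- r2: IF@6 ID@7 stall=2 (RAW on I2.r2 (WB@9)) EX@10 MEM@11 WB@12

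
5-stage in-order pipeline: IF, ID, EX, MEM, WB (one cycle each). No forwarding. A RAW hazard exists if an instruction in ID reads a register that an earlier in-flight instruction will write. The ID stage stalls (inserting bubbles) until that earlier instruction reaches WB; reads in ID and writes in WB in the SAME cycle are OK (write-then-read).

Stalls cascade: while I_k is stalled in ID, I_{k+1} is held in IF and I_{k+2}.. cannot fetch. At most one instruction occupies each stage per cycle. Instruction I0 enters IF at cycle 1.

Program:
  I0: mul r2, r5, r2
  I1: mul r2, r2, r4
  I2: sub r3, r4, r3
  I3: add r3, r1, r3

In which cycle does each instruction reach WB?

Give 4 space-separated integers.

I0 mul r2 <- r5,r2: IF@1 ID@2 stall=0 (-) EX@3 MEM@4 WB@5
I1 mul r2 <- r2,r4: IF@2 ID@3 stall=2 (RAW on I0.r2 (WB@5)) EX@6 MEM@7 WB@8
I2 sub r3 <- r4,r3: IF@3 ID@6 stall=0 (-) EX@7 MEM@8 WB@9
I3 add r3 <- r1,r3: IF@6 ID@7 stall=2 (RAW on I2.r3 (WB@9)) EX@10 MEM@11 WB@12

Answer: 5 8 9 12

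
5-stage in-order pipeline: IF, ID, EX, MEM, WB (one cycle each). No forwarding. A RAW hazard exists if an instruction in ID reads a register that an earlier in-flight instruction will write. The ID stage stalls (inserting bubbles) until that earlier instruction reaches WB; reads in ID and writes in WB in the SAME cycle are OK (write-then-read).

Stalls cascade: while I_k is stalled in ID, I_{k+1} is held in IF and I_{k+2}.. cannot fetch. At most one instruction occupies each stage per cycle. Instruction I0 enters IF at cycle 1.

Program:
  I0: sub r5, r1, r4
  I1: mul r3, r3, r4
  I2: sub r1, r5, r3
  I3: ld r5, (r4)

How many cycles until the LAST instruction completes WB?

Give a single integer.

Answer: 10

Derivation:
I0 sub r5 <- r1,r4: IF@1 ID@2 stall=0 (-) EX@3 MEM@4 WB@5
I1 mul r3 <- r3,r4: IF@2 ID@3 stall=0 (-) EX@4 MEM@5 WB@6
I2 sub r1 <- r5,r3: IF@3 ID@4 stall=2 (RAW on I1.r3 (WB@6)) EX@7 MEM@8 WB@9
I3 ld r5 <- r4: IF@4 ID@7 stall=0 (-) EX@8 MEM@9 WB@10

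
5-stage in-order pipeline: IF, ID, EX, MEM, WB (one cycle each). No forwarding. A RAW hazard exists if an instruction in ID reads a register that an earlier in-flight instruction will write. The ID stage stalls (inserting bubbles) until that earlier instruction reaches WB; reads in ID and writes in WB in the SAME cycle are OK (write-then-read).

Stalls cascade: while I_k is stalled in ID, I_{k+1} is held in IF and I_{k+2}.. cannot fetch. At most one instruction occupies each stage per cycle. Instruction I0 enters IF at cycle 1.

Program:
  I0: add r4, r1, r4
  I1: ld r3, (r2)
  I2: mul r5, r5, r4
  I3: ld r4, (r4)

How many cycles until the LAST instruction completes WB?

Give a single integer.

Answer: 9

Derivation:
I0 add r4 <- r1,r4: IF@1 ID@2 stall=0 (-) EX@3 MEM@4 WB@5
I1 ld r3 <- r2: IF@2 ID@3 stall=0 (-) EX@4 MEM@5 WB@6
I2 mul r5 <- r5,r4: IF@3 ID@4 stall=1 (RAW on I0.r4 (WB@5)) EX@6 MEM@7 WB@8
I3 ld r4 <- r4: IF@4 ID@6 stall=0 (-) EX@7 MEM@8 WB@9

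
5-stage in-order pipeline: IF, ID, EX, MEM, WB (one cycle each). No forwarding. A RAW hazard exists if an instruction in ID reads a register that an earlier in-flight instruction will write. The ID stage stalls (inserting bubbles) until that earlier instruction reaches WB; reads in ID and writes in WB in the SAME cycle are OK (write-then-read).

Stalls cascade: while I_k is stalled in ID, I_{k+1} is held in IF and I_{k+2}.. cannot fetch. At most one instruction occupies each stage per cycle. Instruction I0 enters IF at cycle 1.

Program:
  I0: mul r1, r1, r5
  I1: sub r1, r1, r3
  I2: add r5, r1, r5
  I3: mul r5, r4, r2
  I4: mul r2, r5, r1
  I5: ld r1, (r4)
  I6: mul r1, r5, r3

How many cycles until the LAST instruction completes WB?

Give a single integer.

Answer: 17

Derivation:
I0 mul r1 <- r1,r5: IF@1 ID@2 stall=0 (-) EX@3 MEM@4 WB@5
I1 sub r1 <- r1,r3: IF@2 ID@3 stall=2 (RAW on I0.r1 (WB@5)) EX@6 MEM@7 WB@8
I2 add r5 <- r1,r5: IF@3 ID@6 stall=2 (RAW on I1.r1 (WB@8)) EX@9 MEM@10 WB@11
I3 mul r5 <- r4,r2: IF@6 ID@9 stall=0 (-) EX@10 MEM@11 WB@12
I4 mul r2 <- r5,r1: IF@9 ID@10 stall=2 (RAW on I3.r5 (WB@12)) EX@13 MEM@14 WB@15
I5 ld r1 <- r4: IF@10 ID@13 stall=0 (-) EX@14 MEM@15 WB@16
I6 mul r1 <- r5,r3: IF@13 ID@14 stall=0 (-) EX@15 MEM@16 WB@17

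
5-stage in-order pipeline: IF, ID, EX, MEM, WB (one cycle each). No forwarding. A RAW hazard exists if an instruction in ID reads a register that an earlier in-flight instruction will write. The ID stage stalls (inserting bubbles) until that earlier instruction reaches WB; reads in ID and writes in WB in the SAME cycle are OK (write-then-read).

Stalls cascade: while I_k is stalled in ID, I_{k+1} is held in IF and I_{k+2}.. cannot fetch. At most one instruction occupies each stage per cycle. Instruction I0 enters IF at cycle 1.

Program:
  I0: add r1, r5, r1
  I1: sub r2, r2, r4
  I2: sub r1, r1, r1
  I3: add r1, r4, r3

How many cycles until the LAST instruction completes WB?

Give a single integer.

I0 add r1 <- r5,r1: IF@1 ID@2 stall=0 (-) EX@3 MEM@4 WB@5
I1 sub r2 <- r2,r4: IF@2 ID@3 stall=0 (-) EX@4 MEM@5 WB@6
I2 sub r1 <- r1,r1: IF@3 ID@4 stall=1 (RAW on I0.r1 (WB@5)) EX@6 MEM@7 WB@8
I3 add r1 <- r4,r3: IF@4 ID@6 stall=0 (-) EX@7 MEM@8 WB@9

Answer: 9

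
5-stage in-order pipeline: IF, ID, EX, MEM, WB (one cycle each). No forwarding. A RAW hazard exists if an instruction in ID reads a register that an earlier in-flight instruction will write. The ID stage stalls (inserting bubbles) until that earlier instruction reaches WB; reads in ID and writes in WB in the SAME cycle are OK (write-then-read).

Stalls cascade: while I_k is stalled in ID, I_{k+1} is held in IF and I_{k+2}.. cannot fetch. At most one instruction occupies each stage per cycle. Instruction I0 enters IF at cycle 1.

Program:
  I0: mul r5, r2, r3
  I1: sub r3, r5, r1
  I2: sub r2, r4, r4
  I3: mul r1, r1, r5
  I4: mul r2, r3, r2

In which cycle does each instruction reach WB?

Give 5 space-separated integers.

Answer: 5 8 9 10 12

Derivation:
I0 mul r5 <- r2,r3: IF@1 ID@2 stall=0 (-) EX@3 MEM@4 WB@5
I1 sub r3 <- r5,r1: IF@2 ID@3 stall=2 (RAW on I0.r5 (WB@5)) EX@6 MEM@7 WB@8
I2 sub r2 <- r4,r4: IF@3 ID@6 stall=0 (-) EX@7 MEM@8 WB@9
I3 mul r1 <- r1,r5: IF@6 ID@7 stall=0 (-) EX@8 MEM@9 WB@10
I4 mul r2 <- r3,r2: IF@7 ID@8 stall=1 (RAW on I2.r2 (WB@9)) EX@10 MEM@11 WB@12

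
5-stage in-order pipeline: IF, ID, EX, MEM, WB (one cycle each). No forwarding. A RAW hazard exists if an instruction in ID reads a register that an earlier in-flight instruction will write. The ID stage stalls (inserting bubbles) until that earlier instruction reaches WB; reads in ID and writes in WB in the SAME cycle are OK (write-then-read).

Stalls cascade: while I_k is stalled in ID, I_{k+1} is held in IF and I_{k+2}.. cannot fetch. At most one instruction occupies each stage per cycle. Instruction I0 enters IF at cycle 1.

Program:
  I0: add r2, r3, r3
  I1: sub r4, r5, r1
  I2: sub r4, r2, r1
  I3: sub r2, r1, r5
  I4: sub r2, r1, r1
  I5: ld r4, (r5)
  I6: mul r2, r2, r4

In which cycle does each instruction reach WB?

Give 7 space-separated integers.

I0 add r2 <- r3,r3: IF@1 ID@2 stall=0 (-) EX@3 MEM@4 WB@5
I1 sub r4 <- r5,r1: IF@2 ID@3 stall=0 (-) EX@4 MEM@5 WB@6
I2 sub r4 <- r2,r1: IF@3 ID@4 stall=1 (RAW on I0.r2 (WB@5)) EX@6 MEM@7 WB@8
I3 sub r2 <- r1,r5: IF@4 ID@6 stall=0 (-) EX@7 MEM@8 WB@9
I4 sub r2 <- r1,r1: IF@6 ID@7 stall=0 (-) EX@8 MEM@9 WB@10
I5 ld r4 <- r5: IF@7 ID@8 stall=0 (-) EX@9 MEM@10 WB@11
I6 mul r2 <- r2,r4: IF@8 ID@9 stall=2 (RAW on I5.r4 (WB@11)) EX@12 MEM@13 WB@14

Answer: 5 6 8 9 10 11 14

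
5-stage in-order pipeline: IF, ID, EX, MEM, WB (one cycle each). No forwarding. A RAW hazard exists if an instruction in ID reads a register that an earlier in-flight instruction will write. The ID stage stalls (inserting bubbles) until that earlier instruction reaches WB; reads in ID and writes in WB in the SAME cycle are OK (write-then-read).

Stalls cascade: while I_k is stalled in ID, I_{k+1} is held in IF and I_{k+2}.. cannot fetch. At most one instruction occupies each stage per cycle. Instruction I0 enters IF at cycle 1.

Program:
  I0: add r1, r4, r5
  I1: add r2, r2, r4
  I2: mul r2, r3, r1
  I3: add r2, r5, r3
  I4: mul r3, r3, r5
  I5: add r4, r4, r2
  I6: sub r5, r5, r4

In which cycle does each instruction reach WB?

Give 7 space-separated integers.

I0 add r1 <- r4,r5: IF@1 ID@2 stall=0 (-) EX@3 MEM@4 WB@5
I1 add r2 <- r2,r4: IF@2 ID@3 stall=0 (-) EX@4 MEM@5 WB@6
I2 mul r2 <- r3,r1: IF@3 ID@4 stall=1 (RAW on I0.r1 (WB@5)) EX@6 MEM@7 WB@8
I3 add r2 <- r5,r3: IF@4 ID@6 stall=0 (-) EX@7 MEM@8 WB@9
I4 mul r3 <- r3,r5: IF@6 ID@7 stall=0 (-) EX@8 MEM@9 WB@10
I5 add r4 <- r4,r2: IF@7 ID@8 stall=1 (RAW on I3.r2 (WB@9)) EX@10 MEM@11 WB@12
I6 sub r5 <- r5,r4: IF@8 ID@10 stall=2 (RAW on I5.r4 (WB@12)) EX@13 MEM@14 WB@15

Answer: 5 6 8 9 10 12 15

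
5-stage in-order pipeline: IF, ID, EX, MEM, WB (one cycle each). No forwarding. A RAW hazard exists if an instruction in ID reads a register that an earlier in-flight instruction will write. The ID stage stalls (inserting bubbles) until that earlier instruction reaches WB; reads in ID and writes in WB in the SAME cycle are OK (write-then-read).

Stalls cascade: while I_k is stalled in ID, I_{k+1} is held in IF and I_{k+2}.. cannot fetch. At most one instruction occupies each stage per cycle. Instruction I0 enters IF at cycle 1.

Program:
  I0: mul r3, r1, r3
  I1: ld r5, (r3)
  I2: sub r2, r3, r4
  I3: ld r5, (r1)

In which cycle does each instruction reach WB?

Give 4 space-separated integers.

Answer: 5 8 9 10

Derivation:
I0 mul r3 <- r1,r3: IF@1 ID@2 stall=0 (-) EX@3 MEM@4 WB@5
I1 ld r5 <- r3: IF@2 ID@3 stall=2 (RAW on I0.r3 (WB@5)) EX@6 MEM@7 WB@8
I2 sub r2 <- r3,r4: IF@3 ID@6 stall=0 (-) EX@7 MEM@8 WB@9
I3 ld r5 <- r1: IF@6 ID@7 stall=0 (-) EX@8 MEM@9 WB@10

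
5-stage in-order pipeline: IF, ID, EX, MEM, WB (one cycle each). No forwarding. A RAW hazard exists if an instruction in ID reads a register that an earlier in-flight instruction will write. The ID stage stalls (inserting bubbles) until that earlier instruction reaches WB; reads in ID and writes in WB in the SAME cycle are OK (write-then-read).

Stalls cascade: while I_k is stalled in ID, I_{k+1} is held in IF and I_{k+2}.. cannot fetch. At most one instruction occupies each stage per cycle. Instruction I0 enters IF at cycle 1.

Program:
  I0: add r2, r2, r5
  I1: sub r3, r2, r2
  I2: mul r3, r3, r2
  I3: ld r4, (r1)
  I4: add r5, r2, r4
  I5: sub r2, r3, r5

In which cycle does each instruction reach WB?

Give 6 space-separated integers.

Answer: 5 8 11 12 15 18

Derivation:
I0 add r2 <- r2,r5: IF@1 ID@2 stall=0 (-) EX@3 MEM@4 WB@5
I1 sub r3 <- r2,r2: IF@2 ID@3 stall=2 (RAW on I0.r2 (WB@5)) EX@6 MEM@7 WB@8
I2 mul r3 <- r3,r2: IF@3 ID@6 stall=2 (RAW on I1.r3 (WB@8)) EX@9 MEM@10 WB@11
I3 ld r4 <- r1: IF@6 ID@9 stall=0 (-) EX@10 MEM@11 WB@12
I4 add r5 <- r2,r4: IF@9 ID@10 stall=2 (RAW on I3.r4 (WB@12)) EX@13 MEM@14 WB@15
I5 sub r2 <- r3,r5: IF@10 ID@13 stall=2 (RAW on I4.r5 (WB@15)) EX@16 MEM@17 WB@18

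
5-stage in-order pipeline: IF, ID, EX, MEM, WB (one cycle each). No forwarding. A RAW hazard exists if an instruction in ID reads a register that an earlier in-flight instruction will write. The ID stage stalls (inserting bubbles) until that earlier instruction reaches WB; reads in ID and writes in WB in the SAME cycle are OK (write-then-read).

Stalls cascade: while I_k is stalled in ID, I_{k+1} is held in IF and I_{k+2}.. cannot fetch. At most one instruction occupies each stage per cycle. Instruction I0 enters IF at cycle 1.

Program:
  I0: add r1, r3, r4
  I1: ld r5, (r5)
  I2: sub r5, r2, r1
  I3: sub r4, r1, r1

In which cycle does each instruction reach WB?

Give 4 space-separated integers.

Answer: 5 6 8 9

Derivation:
I0 add r1 <- r3,r4: IF@1 ID@2 stall=0 (-) EX@3 MEM@4 WB@5
I1 ld r5 <- r5: IF@2 ID@3 stall=0 (-) EX@4 MEM@5 WB@6
I2 sub r5 <- r2,r1: IF@3 ID@4 stall=1 (RAW on I0.r1 (WB@5)) EX@6 MEM@7 WB@8
I3 sub r4 <- r1,r1: IF@4 ID@6 stall=0 (-) EX@7 MEM@8 WB@9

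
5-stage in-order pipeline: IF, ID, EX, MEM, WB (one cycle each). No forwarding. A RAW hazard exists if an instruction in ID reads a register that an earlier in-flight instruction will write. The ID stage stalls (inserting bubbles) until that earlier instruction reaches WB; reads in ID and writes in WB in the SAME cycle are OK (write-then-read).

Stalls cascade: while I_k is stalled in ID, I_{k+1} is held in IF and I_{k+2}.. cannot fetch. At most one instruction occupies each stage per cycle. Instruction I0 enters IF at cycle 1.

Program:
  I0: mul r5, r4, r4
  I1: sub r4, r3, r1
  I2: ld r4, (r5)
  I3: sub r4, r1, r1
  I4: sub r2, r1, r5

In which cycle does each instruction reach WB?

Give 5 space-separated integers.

I0 mul r5 <- r4,r4: IF@1 ID@2 stall=0 (-) EX@3 MEM@4 WB@5
I1 sub r4 <- r3,r1: IF@2 ID@3 stall=0 (-) EX@4 MEM@5 WB@6
I2 ld r4 <- r5: IF@3 ID@4 stall=1 (RAW on I0.r5 (WB@5)) EX@6 MEM@7 WB@8
I3 sub r4 <- r1,r1: IF@4 ID@6 stall=0 (-) EX@7 MEM@8 WB@9
I4 sub r2 <- r1,r5: IF@6 ID@7 stall=0 (-) EX@8 MEM@9 WB@10

Answer: 5 6 8 9 10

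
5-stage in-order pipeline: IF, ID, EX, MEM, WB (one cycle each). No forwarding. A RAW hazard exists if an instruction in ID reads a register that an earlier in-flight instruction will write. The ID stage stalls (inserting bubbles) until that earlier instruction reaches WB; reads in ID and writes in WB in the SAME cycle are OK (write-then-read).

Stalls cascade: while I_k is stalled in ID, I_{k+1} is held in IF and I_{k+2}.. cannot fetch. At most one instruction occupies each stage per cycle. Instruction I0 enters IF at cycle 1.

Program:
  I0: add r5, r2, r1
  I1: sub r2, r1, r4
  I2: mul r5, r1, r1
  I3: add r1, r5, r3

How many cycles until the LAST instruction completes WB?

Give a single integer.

Answer: 10

Derivation:
I0 add r5 <- r2,r1: IF@1 ID@2 stall=0 (-) EX@3 MEM@4 WB@5
I1 sub r2 <- r1,r4: IF@2 ID@3 stall=0 (-) EX@4 MEM@5 WB@6
I2 mul r5 <- r1,r1: IF@3 ID@4 stall=0 (-) EX@5 MEM@6 WB@7
I3 add r1 <- r5,r3: IF@4 ID@5 stall=2 (RAW on I2.r5 (WB@7)) EX@8 MEM@9 WB@10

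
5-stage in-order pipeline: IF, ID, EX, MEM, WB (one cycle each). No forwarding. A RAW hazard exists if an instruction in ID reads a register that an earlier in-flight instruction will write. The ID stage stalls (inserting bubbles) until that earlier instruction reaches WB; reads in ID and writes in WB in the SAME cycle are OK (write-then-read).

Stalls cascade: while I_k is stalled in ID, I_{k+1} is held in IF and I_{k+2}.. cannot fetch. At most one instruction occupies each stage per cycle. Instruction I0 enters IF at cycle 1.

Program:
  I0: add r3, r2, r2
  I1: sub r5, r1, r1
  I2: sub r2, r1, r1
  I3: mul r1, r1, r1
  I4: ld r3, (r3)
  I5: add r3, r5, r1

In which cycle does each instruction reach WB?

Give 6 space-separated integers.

I0 add r3 <- r2,r2: IF@1 ID@2 stall=0 (-) EX@3 MEM@4 WB@5
I1 sub r5 <- r1,r1: IF@2 ID@3 stall=0 (-) EX@4 MEM@5 WB@6
I2 sub r2 <- r1,r1: IF@3 ID@4 stall=0 (-) EX@5 MEM@6 WB@7
I3 mul r1 <- r1,r1: IF@4 ID@5 stall=0 (-) EX@6 MEM@7 WB@8
I4 ld r3 <- r3: IF@5 ID@6 stall=0 (-) EX@7 MEM@8 WB@9
I5 add r3 <- r5,r1: IF@6 ID@7 stall=1 (RAW on I3.r1 (WB@8)) EX@9 MEM@10 WB@11

Answer: 5 6 7 8 9 11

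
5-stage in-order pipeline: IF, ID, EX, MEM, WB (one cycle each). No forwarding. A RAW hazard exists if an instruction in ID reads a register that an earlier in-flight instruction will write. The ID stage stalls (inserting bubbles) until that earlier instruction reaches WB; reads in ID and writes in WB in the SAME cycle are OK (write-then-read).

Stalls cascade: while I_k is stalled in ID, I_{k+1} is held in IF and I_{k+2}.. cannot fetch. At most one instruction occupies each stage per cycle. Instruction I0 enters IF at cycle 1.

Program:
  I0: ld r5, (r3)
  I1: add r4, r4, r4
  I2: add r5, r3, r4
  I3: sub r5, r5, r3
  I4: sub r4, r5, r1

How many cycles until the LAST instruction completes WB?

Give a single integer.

Answer: 15

Derivation:
I0 ld r5 <- r3: IF@1 ID@2 stall=0 (-) EX@3 MEM@4 WB@5
I1 add r4 <- r4,r4: IF@2 ID@3 stall=0 (-) EX@4 MEM@5 WB@6
I2 add r5 <- r3,r4: IF@3 ID@4 stall=2 (RAW on I1.r4 (WB@6)) EX@7 MEM@8 WB@9
I3 sub r5 <- r5,r3: IF@4 ID@7 stall=2 (RAW on I2.r5 (WB@9)) EX@10 MEM@11 WB@12
I4 sub r4 <- r5,r1: IF@7 ID@10 stall=2 (RAW on I3.r5 (WB@12)) EX@13 MEM@14 WB@15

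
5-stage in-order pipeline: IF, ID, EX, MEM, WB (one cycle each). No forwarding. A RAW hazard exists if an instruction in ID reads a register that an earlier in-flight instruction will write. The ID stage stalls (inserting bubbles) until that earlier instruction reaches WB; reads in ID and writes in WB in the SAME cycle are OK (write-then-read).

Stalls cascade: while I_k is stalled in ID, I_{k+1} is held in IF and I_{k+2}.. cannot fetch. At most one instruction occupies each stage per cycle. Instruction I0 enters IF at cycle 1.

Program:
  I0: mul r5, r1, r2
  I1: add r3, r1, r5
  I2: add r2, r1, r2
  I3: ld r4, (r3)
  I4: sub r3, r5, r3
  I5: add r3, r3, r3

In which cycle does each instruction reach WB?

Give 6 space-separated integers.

I0 mul r5 <- r1,r2: IF@1 ID@2 stall=0 (-) EX@3 MEM@4 WB@5
I1 add r3 <- r1,r5: IF@2 ID@3 stall=2 (RAW on I0.r5 (WB@5)) EX@6 MEM@7 WB@8
I2 add r2 <- r1,r2: IF@3 ID@6 stall=0 (-) EX@7 MEM@8 WB@9
I3 ld r4 <- r3: IF@6 ID@7 stall=1 (RAW on I1.r3 (WB@8)) EX@9 MEM@10 WB@11
I4 sub r3 <- r5,r3: IF@7 ID@9 stall=0 (-) EX@10 MEM@11 WB@12
I5 add r3 <- r3,r3: IF@9 ID@10 stall=2 (RAW on I4.r3 (WB@12)) EX@13 MEM@14 WB@15

Answer: 5 8 9 11 12 15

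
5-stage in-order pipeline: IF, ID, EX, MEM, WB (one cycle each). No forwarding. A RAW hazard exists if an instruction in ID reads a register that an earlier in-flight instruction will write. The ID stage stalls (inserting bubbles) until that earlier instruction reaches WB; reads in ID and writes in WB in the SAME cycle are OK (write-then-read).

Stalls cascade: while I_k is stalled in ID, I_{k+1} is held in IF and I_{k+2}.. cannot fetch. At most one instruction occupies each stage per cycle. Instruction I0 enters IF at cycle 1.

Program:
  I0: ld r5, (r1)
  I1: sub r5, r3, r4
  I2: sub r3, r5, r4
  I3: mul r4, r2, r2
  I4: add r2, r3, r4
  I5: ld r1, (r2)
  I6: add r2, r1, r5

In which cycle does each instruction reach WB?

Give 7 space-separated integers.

Answer: 5 6 9 10 13 16 19

Derivation:
I0 ld r5 <- r1: IF@1 ID@2 stall=0 (-) EX@3 MEM@4 WB@5
I1 sub r5 <- r3,r4: IF@2 ID@3 stall=0 (-) EX@4 MEM@5 WB@6
I2 sub r3 <- r5,r4: IF@3 ID@4 stall=2 (RAW on I1.r5 (WB@6)) EX@7 MEM@8 WB@9
I3 mul r4 <- r2,r2: IF@4 ID@7 stall=0 (-) EX@8 MEM@9 WB@10
I4 add r2 <- r3,r4: IF@7 ID@8 stall=2 (RAW on I3.r4 (WB@10)) EX@11 MEM@12 WB@13
I5 ld r1 <- r2: IF@8 ID@11 stall=2 (RAW on I4.r2 (WB@13)) EX@14 MEM@15 WB@16
I6 add r2 <- r1,r5: IF@11 ID@14 stall=2 (RAW on I5.r1 (WB@16)) EX@17 MEM@18 WB@19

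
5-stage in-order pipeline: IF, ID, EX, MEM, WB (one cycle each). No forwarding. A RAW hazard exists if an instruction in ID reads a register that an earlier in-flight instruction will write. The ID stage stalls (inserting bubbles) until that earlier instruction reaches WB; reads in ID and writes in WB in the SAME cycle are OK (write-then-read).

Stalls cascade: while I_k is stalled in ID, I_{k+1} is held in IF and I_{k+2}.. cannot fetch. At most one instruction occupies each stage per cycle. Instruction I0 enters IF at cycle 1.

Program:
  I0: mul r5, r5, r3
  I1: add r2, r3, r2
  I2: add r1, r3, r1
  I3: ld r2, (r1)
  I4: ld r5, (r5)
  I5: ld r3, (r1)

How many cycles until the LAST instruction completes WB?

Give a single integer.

I0 mul r5 <- r5,r3: IF@1 ID@2 stall=0 (-) EX@3 MEM@4 WB@5
I1 add r2 <- r3,r2: IF@2 ID@3 stall=0 (-) EX@4 MEM@5 WB@6
I2 add r1 <- r3,r1: IF@3 ID@4 stall=0 (-) EX@5 MEM@6 WB@7
I3 ld r2 <- r1: IF@4 ID@5 stall=2 (RAW on I2.r1 (WB@7)) EX@8 MEM@9 WB@10
I4 ld r5 <- r5: IF@5 ID@8 stall=0 (-) EX@9 MEM@10 WB@11
I5 ld r3 <- r1: IF@8 ID@9 stall=0 (-) EX@10 MEM@11 WB@12

Answer: 12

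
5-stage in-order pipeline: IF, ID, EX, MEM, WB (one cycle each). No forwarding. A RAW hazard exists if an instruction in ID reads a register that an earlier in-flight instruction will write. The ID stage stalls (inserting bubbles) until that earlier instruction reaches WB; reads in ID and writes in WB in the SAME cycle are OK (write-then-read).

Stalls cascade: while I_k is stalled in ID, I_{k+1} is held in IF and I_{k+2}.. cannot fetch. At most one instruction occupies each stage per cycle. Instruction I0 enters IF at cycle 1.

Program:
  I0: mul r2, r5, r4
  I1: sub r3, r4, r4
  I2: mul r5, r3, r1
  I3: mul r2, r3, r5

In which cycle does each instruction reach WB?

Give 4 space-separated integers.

Answer: 5 6 9 12

Derivation:
I0 mul r2 <- r5,r4: IF@1 ID@2 stall=0 (-) EX@3 MEM@4 WB@5
I1 sub r3 <- r4,r4: IF@2 ID@3 stall=0 (-) EX@4 MEM@5 WB@6
I2 mul r5 <- r3,r1: IF@3 ID@4 stall=2 (RAW on I1.r3 (WB@6)) EX@7 MEM@8 WB@9
I3 mul r2 <- r3,r5: IF@4 ID@7 stall=2 (RAW on I2.r5 (WB@9)) EX@10 MEM@11 WB@12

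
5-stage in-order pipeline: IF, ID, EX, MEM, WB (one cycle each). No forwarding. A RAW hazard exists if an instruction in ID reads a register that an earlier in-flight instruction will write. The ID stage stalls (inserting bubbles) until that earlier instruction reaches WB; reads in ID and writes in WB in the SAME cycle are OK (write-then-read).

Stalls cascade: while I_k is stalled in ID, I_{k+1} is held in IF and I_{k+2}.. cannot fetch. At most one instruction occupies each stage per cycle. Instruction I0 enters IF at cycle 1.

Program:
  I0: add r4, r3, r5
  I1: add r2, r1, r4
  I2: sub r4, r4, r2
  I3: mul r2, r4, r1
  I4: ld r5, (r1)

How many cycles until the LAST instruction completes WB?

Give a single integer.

I0 add r4 <- r3,r5: IF@1 ID@2 stall=0 (-) EX@3 MEM@4 WB@5
I1 add r2 <- r1,r4: IF@2 ID@3 stall=2 (RAW on I0.r4 (WB@5)) EX@6 MEM@7 WB@8
I2 sub r4 <- r4,r2: IF@3 ID@6 stall=2 (RAW on I1.r2 (WB@8)) EX@9 MEM@10 WB@11
I3 mul r2 <- r4,r1: IF@6 ID@9 stall=2 (RAW on I2.r4 (WB@11)) EX@12 MEM@13 WB@14
I4 ld r5 <- r1: IF@9 ID@12 stall=0 (-) EX@13 MEM@14 WB@15

Answer: 15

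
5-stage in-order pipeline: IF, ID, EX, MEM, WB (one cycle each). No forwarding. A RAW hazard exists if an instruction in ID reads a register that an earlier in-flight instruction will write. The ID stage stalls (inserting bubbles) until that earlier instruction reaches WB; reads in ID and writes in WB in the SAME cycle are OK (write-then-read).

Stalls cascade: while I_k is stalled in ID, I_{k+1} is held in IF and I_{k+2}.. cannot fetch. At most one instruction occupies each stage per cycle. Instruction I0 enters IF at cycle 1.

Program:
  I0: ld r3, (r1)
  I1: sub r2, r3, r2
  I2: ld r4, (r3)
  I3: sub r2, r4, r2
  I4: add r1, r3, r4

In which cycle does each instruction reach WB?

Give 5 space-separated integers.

I0 ld r3 <- r1: IF@1 ID@2 stall=0 (-) EX@3 MEM@4 WB@5
I1 sub r2 <- r3,r2: IF@2 ID@3 stall=2 (RAW on I0.r3 (WB@5)) EX@6 MEM@7 WB@8
I2 ld r4 <- r3: IF@3 ID@6 stall=0 (-) EX@7 MEM@8 WB@9
I3 sub r2 <- r4,r2: IF@6 ID@7 stall=2 (RAW on I2.r4 (WB@9)) EX@10 MEM@11 WB@12
I4 add r1 <- r3,r4: IF@7 ID@10 stall=0 (-) EX@11 MEM@12 WB@13

Answer: 5 8 9 12 13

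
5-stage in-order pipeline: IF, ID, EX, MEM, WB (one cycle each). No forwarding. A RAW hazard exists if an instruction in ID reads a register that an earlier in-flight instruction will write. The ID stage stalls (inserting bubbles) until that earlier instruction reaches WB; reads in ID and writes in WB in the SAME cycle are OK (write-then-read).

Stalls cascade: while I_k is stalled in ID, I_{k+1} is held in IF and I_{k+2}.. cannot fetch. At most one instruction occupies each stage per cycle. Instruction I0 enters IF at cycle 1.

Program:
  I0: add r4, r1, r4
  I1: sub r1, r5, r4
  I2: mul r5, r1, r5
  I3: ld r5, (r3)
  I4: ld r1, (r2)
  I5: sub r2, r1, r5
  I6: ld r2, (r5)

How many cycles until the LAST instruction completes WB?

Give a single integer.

Answer: 17

Derivation:
I0 add r4 <- r1,r4: IF@1 ID@2 stall=0 (-) EX@3 MEM@4 WB@5
I1 sub r1 <- r5,r4: IF@2 ID@3 stall=2 (RAW on I0.r4 (WB@5)) EX@6 MEM@7 WB@8
I2 mul r5 <- r1,r5: IF@3 ID@6 stall=2 (RAW on I1.r1 (WB@8)) EX@9 MEM@10 WB@11
I3 ld r5 <- r3: IF@6 ID@9 stall=0 (-) EX@10 MEM@11 WB@12
I4 ld r1 <- r2: IF@9 ID@10 stall=0 (-) EX@11 MEM@12 WB@13
I5 sub r2 <- r1,r5: IF@10 ID@11 stall=2 (RAW on I4.r1 (WB@13)) EX@14 MEM@15 WB@16
I6 ld r2 <- r5: IF@11 ID@14 stall=0 (-) EX@15 MEM@16 WB@17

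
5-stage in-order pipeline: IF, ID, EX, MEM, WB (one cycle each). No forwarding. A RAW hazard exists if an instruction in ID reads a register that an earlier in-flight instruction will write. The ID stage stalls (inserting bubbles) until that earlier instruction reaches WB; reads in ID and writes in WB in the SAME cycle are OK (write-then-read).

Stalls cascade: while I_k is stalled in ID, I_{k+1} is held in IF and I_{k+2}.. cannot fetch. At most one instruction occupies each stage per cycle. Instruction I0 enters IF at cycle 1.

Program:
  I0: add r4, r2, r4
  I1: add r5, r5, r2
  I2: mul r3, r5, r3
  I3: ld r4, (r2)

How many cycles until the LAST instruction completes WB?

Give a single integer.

Answer: 10

Derivation:
I0 add r4 <- r2,r4: IF@1 ID@2 stall=0 (-) EX@3 MEM@4 WB@5
I1 add r5 <- r5,r2: IF@2 ID@3 stall=0 (-) EX@4 MEM@5 WB@6
I2 mul r3 <- r5,r3: IF@3 ID@4 stall=2 (RAW on I1.r5 (WB@6)) EX@7 MEM@8 WB@9
I3 ld r4 <- r2: IF@4 ID@7 stall=0 (-) EX@8 MEM@9 WB@10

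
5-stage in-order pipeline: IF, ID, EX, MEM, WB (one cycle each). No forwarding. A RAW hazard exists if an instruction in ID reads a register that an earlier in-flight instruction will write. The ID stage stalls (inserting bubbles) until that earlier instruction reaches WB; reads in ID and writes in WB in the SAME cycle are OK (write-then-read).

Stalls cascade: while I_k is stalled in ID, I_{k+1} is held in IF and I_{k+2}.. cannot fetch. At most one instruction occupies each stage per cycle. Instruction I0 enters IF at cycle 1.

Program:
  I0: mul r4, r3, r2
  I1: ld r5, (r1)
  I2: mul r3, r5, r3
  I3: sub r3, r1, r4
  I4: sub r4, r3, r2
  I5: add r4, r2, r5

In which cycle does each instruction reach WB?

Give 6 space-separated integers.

I0 mul r4 <- r3,r2: IF@1 ID@2 stall=0 (-) EX@3 MEM@4 WB@5
I1 ld r5 <- r1: IF@2 ID@3 stall=0 (-) EX@4 MEM@5 WB@6
I2 mul r3 <- r5,r3: IF@3 ID@4 stall=2 (RAW on I1.r5 (WB@6)) EX@7 MEM@8 WB@9
I3 sub r3 <- r1,r4: IF@4 ID@7 stall=0 (-) EX@8 MEM@9 WB@10
I4 sub r4 <- r3,r2: IF@7 ID@8 stall=2 (RAW on I3.r3 (WB@10)) EX@11 MEM@12 WB@13
I5 add r4 <- r2,r5: IF@8 ID@11 stall=0 (-) EX@12 MEM@13 WB@14

Answer: 5 6 9 10 13 14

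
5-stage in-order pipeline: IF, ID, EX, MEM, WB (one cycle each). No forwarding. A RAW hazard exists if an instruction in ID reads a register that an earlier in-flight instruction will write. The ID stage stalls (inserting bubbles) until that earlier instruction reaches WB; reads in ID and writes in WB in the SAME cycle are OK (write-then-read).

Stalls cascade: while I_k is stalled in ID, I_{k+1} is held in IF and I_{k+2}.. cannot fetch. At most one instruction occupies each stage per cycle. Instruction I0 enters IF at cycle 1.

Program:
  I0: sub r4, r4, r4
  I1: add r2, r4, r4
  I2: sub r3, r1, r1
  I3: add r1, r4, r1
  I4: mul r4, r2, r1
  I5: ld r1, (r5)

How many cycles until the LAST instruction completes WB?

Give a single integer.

I0 sub r4 <- r4,r4: IF@1 ID@2 stall=0 (-) EX@3 MEM@4 WB@5
I1 add r2 <- r4,r4: IF@2 ID@3 stall=2 (RAW on I0.r4 (WB@5)) EX@6 MEM@7 WB@8
I2 sub r3 <- r1,r1: IF@3 ID@6 stall=0 (-) EX@7 MEM@8 WB@9
I3 add r1 <- r4,r1: IF@6 ID@7 stall=0 (-) EX@8 MEM@9 WB@10
I4 mul r4 <- r2,r1: IF@7 ID@8 stall=2 (RAW on I3.r1 (WB@10)) EX@11 MEM@12 WB@13
I5 ld r1 <- r5: IF@8 ID@11 stall=0 (-) EX@12 MEM@13 WB@14

Answer: 14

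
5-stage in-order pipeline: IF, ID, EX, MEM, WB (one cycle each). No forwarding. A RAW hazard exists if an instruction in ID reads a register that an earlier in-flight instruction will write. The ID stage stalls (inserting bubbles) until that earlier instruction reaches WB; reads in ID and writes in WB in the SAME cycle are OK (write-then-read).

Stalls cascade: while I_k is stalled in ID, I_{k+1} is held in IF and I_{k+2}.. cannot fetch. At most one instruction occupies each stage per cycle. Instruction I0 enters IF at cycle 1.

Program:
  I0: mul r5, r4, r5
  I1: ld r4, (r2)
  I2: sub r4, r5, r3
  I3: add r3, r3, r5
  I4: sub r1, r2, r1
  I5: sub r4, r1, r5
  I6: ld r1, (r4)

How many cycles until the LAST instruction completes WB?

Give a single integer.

Answer: 16

Derivation:
I0 mul r5 <- r4,r5: IF@1 ID@2 stall=0 (-) EX@3 MEM@4 WB@5
I1 ld r4 <- r2: IF@2 ID@3 stall=0 (-) EX@4 MEM@5 WB@6
I2 sub r4 <- r5,r3: IF@3 ID@4 stall=1 (RAW on I0.r5 (WB@5)) EX@6 MEM@7 WB@8
I3 add r3 <- r3,r5: IF@4 ID@6 stall=0 (-) EX@7 MEM@8 WB@9
I4 sub r1 <- r2,r1: IF@6 ID@7 stall=0 (-) EX@8 MEM@9 WB@10
I5 sub r4 <- r1,r5: IF@7 ID@8 stall=2 (RAW on I4.r1 (WB@10)) EX@11 MEM@12 WB@13
I6 ld r1 <- r4: IF@8 ID@11 stall=2 (RAW on I5.r4 (WB@13)) EX@14 MEM@15 WB@16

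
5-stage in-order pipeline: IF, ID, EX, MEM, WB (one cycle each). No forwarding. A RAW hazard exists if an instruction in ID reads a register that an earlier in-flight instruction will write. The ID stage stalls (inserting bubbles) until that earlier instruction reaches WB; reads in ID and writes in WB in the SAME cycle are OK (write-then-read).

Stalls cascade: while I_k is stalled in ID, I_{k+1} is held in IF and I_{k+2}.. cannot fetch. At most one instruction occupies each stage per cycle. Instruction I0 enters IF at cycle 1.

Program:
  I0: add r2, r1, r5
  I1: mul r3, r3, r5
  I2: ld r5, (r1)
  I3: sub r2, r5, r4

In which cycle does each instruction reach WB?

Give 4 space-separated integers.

I0 add r2 <- r1,r5: IF@1 ID@2 stall=0 (-) EX@3 MEM@4 WB@5
I1 mul r3 <- r3,r5: IF@2 ID@3 stall=0 (-) EX@4 MEM@5 WB@6
I2 ld r5 <- r1: IF@3 ID@4 stall=0 (-) EX@5 MEM@6 WB@7
I3 sub r2 <- r5,r4: IF@4 ID@5 stall=2 (RAW on I2.r5 (WB@7)) EX@8 MEM@9 WB@10

Answer: 5 6 7 10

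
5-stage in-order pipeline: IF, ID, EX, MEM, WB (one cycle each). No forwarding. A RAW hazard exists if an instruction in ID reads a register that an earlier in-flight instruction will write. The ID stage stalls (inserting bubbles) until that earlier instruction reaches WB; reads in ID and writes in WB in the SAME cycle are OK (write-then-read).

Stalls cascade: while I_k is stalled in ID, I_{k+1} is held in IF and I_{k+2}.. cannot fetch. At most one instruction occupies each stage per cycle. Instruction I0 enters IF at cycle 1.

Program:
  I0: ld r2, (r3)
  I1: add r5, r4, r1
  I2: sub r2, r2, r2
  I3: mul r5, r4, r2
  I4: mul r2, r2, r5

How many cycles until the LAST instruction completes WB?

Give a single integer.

I0 ld r2 <- r3: IF@1 ID@2 stall=0 (-) EX@3 MEM@4 WB@5
I1 add r5 <- r4,r1: IF@2 ID@3 stall=0 (-) EX@4 MEM@5 WB@6
I2 sub r2 <- r2,r2: IF@3 ID@4 stall=1 (RAW on I0.r2 (WB@5)) EX@6 MEM@7 WB@8
I3 mul r5 <- r4,r2: IF@4 ID@6 stall=2 (RAW on I2.r2 (WB@8)) EX@9 MEM@10 WB@11
I4 mul r2 <- r2,r5: IF@6 ID@9 stall=2 (RAW on I3.r5 (WB@11)) EX@12 MEM@13 WB@14

Answer: 14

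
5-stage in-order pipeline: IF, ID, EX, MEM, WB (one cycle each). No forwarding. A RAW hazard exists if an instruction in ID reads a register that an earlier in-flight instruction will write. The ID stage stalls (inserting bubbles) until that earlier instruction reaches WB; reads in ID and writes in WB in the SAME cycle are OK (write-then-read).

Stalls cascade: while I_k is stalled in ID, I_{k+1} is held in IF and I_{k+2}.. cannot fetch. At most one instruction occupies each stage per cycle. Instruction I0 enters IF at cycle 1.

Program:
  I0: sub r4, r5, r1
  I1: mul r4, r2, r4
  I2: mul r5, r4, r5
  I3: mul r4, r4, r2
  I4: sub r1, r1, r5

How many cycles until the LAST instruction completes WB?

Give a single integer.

I0 sub r4 <- r5,r1: IF@1 ID@2 stall=0 (-) EX@3 MEM@4 WB@5
I1 mul r4 <- r2,r4: IF@2 ID@3 stall=2 (RAW on I0.r4 (WB@5)) EX@6 MEM@7 WB@8
I2 mul r5 <- r4,r5: IF@3 ID@6 stall=2 (RAW on I1.r4 (WB@8)) EX@9 MEM@10 WB@11
I3 mul r4 <- r4,r2: IF@6 ID@9 stall=0 (-) EX@10 MEM@11 WB@12
I4 sub r1 <- r1,r5: IF@9 ID@10 stall=1 (RAW on I2.r5 (WB@11)) EX@12 MEM@13 WB@14

Answer: 14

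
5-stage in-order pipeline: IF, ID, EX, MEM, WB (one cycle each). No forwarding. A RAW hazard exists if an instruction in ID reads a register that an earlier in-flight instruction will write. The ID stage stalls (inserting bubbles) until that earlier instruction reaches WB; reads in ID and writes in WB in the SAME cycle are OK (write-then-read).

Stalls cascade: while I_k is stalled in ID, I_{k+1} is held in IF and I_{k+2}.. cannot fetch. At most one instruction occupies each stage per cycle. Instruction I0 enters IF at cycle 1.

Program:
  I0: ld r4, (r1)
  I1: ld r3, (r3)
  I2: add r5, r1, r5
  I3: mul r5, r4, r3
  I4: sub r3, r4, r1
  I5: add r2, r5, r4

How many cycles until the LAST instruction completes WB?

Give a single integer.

Answer: 12

Derivation:
I0 ld r4 <- r1: IF@1 ID@2 stall=0 (-) EX@3 MEM@4 WB@5
I1 ld r3 <- r3: IF@2 ID@3 stall=0 (-) EX@4 MEM@5 WB@6
I2 add r5 <- r1,r5: IF@3 ID@4 stall=0 (-) EX@5 MEM@6 WB@7
I3 mul r5 <- r4,r3: IF@4 ID@5 stall=1 (RAW on I1.r3 (WB@6)) EX@7 MEM@8 WB@9
I4 sub r3 <- r4,r1: IF@5 ID@7 stall=0 (-) EX@8 MEM@9 WB@10
I5 add r2 <- r5,r4: IF@7 ID@8 stall=1 (RAW on I3.r5 (WB@9)) EX@10 MEM@11 WB@12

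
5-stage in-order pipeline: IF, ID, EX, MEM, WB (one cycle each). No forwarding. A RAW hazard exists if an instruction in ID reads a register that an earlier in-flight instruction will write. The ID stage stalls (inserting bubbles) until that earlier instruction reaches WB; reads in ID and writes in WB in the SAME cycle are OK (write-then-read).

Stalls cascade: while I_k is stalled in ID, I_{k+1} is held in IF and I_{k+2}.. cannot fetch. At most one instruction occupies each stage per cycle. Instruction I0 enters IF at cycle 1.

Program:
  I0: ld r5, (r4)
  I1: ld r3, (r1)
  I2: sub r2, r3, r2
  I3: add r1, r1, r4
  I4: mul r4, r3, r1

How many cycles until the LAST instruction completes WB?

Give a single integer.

I0 ld r5 <- r4: IF@1 ID@2 stall=0 (-) EX@3 MEM@4 WB@5
I1 ld r3 <- r1: IF@2 ID@3 stall=0 (-) EX@4 MEM@5 WB@6
I2 sub r2 <- r3,r2: IF@3 ID@4 stall=2 (RAW on I1.r3 (WB@6)) EX@7 MEM@8 WB@9
I3 add r1 <- r1,r4: IF@4 ID@7 stall=0 (-) EX@8 MEM@9 WB@10
I4 mul r4 <- r3,r1: IF@7 ID@8 stall=2 (RAW on I3.r1 (WB@10)) EX@11 MEM@12 WB@13

Answer: 13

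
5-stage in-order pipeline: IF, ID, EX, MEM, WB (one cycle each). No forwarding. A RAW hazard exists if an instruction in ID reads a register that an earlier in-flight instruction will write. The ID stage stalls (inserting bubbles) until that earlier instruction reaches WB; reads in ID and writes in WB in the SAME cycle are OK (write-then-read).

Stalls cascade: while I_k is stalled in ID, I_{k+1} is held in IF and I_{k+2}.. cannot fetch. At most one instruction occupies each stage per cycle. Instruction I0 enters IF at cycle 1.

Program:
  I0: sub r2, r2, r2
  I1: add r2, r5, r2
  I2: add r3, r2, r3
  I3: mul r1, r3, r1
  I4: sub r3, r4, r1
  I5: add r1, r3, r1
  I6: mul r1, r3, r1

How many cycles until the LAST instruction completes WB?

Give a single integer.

I0 sub r2 <- r2,r2: IF@1 ID@2 stall=0 (-) EX@3 MEM@4 WB@5
I1 add r2 <- r5,r2: IF@2 ID@3 stall=2 (RAW on I0.r2 (WB@5)) EX@6 MEM@7 WB@8
I2 add r3 <- r2,r3: IF@3 ID@6 stall=2 (RAW on I1.r2 (WB@8)) EX@9 MEM@10 WB@11
I3 mul r1 <- r3,r1: IF@6 ID@9 stall=2 (RAW on I2.r3 (WB@11)) EX@12 MEM@13 WB@14
I4 sub r3 <- r4,r1: IF@9 ID@12 stall=2 (RAW on I3.r1 (WB@14)) EX@15 MEM@16 WB@17
I5 add r1 <- r3,r1: IF@12 ID@15 stall=2 (RAW on I4.r3 (WB@17)) EX@18 MEM@19 WB@20
I6 mul r1 <- r3,r1: IF@15 ID@18 stall=2 (RAW on I5.r1 (WB@20)) EX@21 MEM@22 WB@23

Answer: 23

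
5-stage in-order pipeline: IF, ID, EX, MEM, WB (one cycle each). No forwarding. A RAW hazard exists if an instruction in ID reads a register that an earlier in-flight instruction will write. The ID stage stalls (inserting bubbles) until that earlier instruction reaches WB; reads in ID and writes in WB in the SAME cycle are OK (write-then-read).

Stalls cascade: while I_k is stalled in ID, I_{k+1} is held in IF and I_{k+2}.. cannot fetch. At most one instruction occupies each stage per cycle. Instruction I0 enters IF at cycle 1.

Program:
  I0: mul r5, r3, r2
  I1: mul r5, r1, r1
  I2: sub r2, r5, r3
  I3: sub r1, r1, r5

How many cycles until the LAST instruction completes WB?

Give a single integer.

Answer: 10

Derivation:
I0 mul r5 <- r3,r2: IF@1 ID@2 stall=0 (-) EX@3 MEM@4 WB@5
I1 mul r5 <- r1,r1: IF@2 ID@3 stall=0 (-) EX@4 MEM@5 WB@6
I2 sub r2 <- r5,r3: IF@3 ID@4 stall=2 (RAW on I1.r5 (WB@6)) EX@7 MEM@8 WB@9
I3 sub r1 <- r1,r5: IF@4 ID@7 stall=0 (-) EX@8 MEM@9 WB@10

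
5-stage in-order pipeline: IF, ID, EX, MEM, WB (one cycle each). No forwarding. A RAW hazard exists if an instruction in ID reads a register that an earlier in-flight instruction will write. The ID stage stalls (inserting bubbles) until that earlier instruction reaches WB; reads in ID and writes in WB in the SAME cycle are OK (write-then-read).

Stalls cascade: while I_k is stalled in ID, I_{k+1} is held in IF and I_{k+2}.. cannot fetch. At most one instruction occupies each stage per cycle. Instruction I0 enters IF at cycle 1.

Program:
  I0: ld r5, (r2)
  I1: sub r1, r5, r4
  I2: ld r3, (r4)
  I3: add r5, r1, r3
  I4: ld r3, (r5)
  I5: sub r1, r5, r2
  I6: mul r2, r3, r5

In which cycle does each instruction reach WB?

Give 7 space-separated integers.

Answer: 5 8 9 12 15 16 18

Derivation:
I0 ld r5 <- r2: IF@1 ID@2 stall=0 (-) EX@3 MEM@4 WB@5
I1 sub r1 <- r5,r4: IF@2 ID@3 stall=2 (RAW on I0.r5 (WB@5)) EX@6 MEM@7 WB@8
I2 ld r3 <- r4: IF@3 ID@6 stall=0 (-) EX@7 MEM@8 WB@9
I3 add r5 <- r1,r3: IF@6 ID@7 stall=2 (RAW on I2.r3 (WB@9)) EX@10 MEM@11 WB@12
I4 ld r3 <- r5: IF@7 ID@10 stall=2 (RAW on I3.r5 (WB@12)) EX@13 MEM@14 WB@15
I5 sub r1 <- r5,r2: IF@10 ID@13 stall=0 (-) EX@14 MEM@15 WB@16
I6 mul r2 <- r3,r5: IF@13 ID@14 stall=1 (RAW on I4.r3 (WB@15)) EX@16 MEM@17 WB@18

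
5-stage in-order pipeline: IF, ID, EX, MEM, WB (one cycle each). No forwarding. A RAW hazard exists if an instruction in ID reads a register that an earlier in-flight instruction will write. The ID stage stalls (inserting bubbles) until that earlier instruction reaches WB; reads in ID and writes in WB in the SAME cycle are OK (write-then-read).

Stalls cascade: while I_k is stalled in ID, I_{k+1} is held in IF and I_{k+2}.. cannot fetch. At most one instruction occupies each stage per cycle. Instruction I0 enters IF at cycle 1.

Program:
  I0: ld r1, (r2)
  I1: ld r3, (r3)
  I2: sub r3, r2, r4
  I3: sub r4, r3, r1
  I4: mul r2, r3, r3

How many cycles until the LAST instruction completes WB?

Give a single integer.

Answer: 11

Derivation:
I0 ld r1 <- r2: IF@1 ID@2 stall=0 (-) EX@3 MEM@4 WB@5
I1 ld r3 <- r3: IF@2 ID@3 stall=0 (-) EX@4 MEM@5 WB@6
I2 sub r3 <- r2,r4: IF@3 ID@4 stall=0 (-) EX@5 MEM@6 WB@7
I3 sub r4 <- r3,r1: IF@4 ID@5 stall=2 (RAW on I2.r3 (WB@7)) EX@8 MEM@9 WB@10
I4 mul r2 <- r3,r3: IF@5 ID@8 stall=0 (-) EX@9 MEM@10 WB@11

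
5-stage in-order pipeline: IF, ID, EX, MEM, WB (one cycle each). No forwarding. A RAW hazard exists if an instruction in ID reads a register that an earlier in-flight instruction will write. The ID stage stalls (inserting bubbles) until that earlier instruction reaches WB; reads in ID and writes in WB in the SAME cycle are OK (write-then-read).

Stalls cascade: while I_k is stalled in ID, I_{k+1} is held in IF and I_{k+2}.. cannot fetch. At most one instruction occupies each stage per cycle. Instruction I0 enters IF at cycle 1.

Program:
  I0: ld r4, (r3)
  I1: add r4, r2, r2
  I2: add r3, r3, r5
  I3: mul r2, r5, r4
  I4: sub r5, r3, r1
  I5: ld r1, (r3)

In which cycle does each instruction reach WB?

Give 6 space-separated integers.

I0 ld r4 <- r3: IF@1 ID@2 stall=0 (-) EX@3 MEM@4 WB@5
I1 add r4 <- r2,r2: IF@2 ID@3 stall=0 (-) EX@4 MEM@5 WB@6
I2 add r3 <- r3,r5: IF@3 ID@4 stall=0 (-) EX@5 MEM@6 WB@7
I3 mul r2 <- r5,r4: IF@4 ID@5 stall=1 (RAW on I1.r4 (WB@6)) EX@7 MEM@8 WB@9
I4 sub r5 <- r3,r1: IF@5 ID@7 stall=0 (-) EX@8 MEM@9 WB@10
I5 ld r1 <- r3: IF@7 ID@8 stall=0 (-) EX@9 MEM@10 WB@11

Answer: 5 6 7 9 10 11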